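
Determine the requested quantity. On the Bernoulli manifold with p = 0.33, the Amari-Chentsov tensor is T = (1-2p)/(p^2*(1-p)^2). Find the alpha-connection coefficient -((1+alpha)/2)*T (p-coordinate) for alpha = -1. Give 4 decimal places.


Skewness (Amari-Chentsov) tensor: T = (1-2p)/(p^2*(1-p)^2).
p = 0.33, 1-2p = 0.34, p^2 = 0.1089, (1-p)^2 = 0.4489.
T = 0.34/(0.1089 * 0.4489) = 6.955069.
In the p-coordinate, Gamma^(alpha) = Gamma^(0) - (alpha/2)*T with Gamma^(0) = (1/2)*g'(p) = -T/2,
so Gamma^(alpha) = -((1+alpha)/2)*T.
alpha = -1, -(1+alpha)/2 = 0.0.
Gamma = 0.0 * 6.955069 = 0.0000

0.0000


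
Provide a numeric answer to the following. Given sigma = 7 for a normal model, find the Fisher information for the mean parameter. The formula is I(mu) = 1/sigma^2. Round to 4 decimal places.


The Fisher information for the mean of a normal distribution is I(mu) = 1/sigma^2.
sigma = 7, so sigma^2 = 49.
I(mu) = 1/49 = 0.0204

0.0204


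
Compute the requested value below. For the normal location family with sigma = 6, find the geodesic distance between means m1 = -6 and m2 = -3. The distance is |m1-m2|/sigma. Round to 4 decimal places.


On the fixed-variance normal subfamily, geodesic distance = |m1-m2|/sigma.
|-6 - -3| = 3.
sigma = 6.
d = 3/6 = 0.5000

0.5000


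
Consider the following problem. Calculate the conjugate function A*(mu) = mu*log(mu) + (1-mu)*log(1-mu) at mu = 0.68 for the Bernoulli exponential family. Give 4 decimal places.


Legendre transform for Bernoulli:
A*(mu) = mu*log(mu) + (1-mu)*log(1-mu).
mu = 0.68, 1-mu = 0.32.
mu*log(mu) = 0.68*log(0.68) = -0.26225.
(1-mu)*log(1-mu) = 0.32*log(0.32) = -0.364619.
A* = -0.26225 + -0.364619 = -0.6269

-0.6269


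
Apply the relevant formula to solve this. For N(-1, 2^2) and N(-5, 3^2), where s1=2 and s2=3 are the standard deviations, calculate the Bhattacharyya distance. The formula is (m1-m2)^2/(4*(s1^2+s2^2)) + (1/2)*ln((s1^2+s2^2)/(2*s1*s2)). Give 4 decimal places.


Bhattacharyya distance between two Gaussians:
DB = (m1-m2)^2/(4*(s1^2+s2^2)) + (1/2)*ln((s1^2+s2^2)/(2*s1*s2)).
(m1-m2)^2 = (4)^2 = 16.
s1^2+s2^2 = 4 + 9 = 13.
term1 = 16/52 = 0.307692.
term2 = 0.5*ln(13/12.0) = 0.040021.
DB = 0.307692 + 0.040021 = 0.3477

0.3477


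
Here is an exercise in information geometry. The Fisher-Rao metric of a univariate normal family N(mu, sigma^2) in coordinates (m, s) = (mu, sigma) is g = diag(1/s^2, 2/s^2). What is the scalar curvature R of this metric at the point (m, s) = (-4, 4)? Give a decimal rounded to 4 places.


The metric has the form g = (A dm^2 + B ds^2)/s^2 with A = 1, B = 2.
Substitute u = sqrt(A/B)*m: g = B*(du^2 + ds^2)/s^2, i.e. B times the
Poincare upper half-plane metric, which has constant Gaussian curvature -1.
Scaling a 2D metric by a constant c divides the Gaussian curvature by c,
so K = -1/B = -1/(2) = -0.5000 everywhere (the point (m, s) = (-4, 4) is irrelevant:
the curvature is constant).
Scalar curvature in dimension 2: R = 2K = -2/(2) = -1.0000.

-1.0000


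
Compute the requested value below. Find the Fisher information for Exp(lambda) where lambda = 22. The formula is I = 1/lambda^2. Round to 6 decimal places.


Fisher information for exponential: I(lambda) = 1/lambda^2.
lambda = 22, lambda^2 = 484.
I = 1/484 = 0.002066

0.002066


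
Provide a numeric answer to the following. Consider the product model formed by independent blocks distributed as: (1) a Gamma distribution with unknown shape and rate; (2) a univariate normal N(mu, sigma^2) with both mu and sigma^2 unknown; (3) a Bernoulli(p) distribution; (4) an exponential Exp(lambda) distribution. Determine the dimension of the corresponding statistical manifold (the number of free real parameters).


The dimension of a statistical manifold equals the number of free
(independent) real parameters of the model. For a product of independent
blocks the parameter counts add.
- Gamma (shape, rate): 2.
- normal (mu, sigma^2): 2.
- Bernoulli (p): 1.
- exponential (lambda): 1.
Total = 2 + 2 + 1 + 1 = 6.
Dimension = 6

6


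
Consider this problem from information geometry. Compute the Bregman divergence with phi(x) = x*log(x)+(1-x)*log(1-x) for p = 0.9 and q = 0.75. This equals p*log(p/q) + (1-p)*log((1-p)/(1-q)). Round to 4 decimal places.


Bregman divergence with negative entropy generator:
D = p*log(p/q) + (1-p)*log((1-p)/(1-q)).
p = 0.9, q = 0.75.
p*log(p/q) = 0.9*log(0.9/0.75) = 0.164089.
(1-p)*log((1-p)/(1-q)) = 0.1*log(0.1/0.25) = -0.091629.
D = 0.164089 + -0.091629 = 0.0725

0.0725


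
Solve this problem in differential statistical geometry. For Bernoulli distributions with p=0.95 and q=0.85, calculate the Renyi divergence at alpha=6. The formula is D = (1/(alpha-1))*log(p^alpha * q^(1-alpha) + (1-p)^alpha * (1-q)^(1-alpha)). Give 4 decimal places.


Renyi divergence of order alpha between Bernoulli distributions:
D = (1/(alpha-1))*log(p^alpha * q^(1-alpha) + (1-p)^alpha * (1-q)^(1-alpha)).
alpha = 6, p = 0.95, q = 0.85.
p^alpha * q^(1-alpha) = 0.95^6 * 0.85^-5 = 1.656712.
(1-p)^alpha * (1-q)^(1-alpha) = 0.05^6 * 0.15^-5 = 0.000206.
sum = 1.656712 + 0.000206 = 1.656918.
D = (1/5)*log(1.656918) = 0.1010

0.1010


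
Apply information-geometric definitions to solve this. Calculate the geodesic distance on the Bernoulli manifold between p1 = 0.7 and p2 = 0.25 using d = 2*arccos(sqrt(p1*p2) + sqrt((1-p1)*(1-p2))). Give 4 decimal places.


Geodesic distance on Bernoulli manifold:
d(p1,p2) = 2*arccos(sqrt(p1*p2) + sqrt((1-p1)*(1-p2))).
sqrt(p1*p2) = sqrt(0.7*0.25) = 0.41833.
sqrt((1-p1)*(1-p2)) = sqrt(0.3*0.75) = 0.474342.
arg = 0.41833 + 0.474342 = 0.892672.
d = 2*arccos(0.892672) = 0.9351

0.9351


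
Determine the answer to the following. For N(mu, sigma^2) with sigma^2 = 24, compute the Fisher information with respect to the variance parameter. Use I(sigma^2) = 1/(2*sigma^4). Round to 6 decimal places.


Fisher information for variance: I(sigma^2) = 1/(2*sigma^4).
sigma^2 = 24, so sigma^4 = 576.
I = 1/(2*576) = 1/1152 = 0.000868

0.000868


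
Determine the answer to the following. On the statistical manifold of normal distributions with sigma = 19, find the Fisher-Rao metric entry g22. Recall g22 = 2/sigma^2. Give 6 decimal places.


For the 2-parameter normal family, the Fisher metric has:
  g11 = 1/sigma^2, g22 = 2/sigma^2.
sigma = 19, sigma^2 = 361.
g22 = 0.005540

0.005540


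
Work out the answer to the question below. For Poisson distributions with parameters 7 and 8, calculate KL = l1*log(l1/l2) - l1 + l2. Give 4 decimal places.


KL divergence for Poisson:
KL = l1*log(l1/l2) - l1 + l2.
l1 = 7, l2 = 8.
log(7/8) = -0.133531.
l1*log(l1/l2) = 7 * -0.133531 = -0.93472.
KL = -0.93472 - 7 + 8 = 0.0653

0.0653


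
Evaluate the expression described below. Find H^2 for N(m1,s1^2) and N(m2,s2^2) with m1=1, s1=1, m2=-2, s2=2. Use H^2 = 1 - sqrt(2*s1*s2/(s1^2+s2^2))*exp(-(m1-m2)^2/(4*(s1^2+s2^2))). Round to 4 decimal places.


Squared Hellinger distance for Gaussians:
H^2 = 1 - sqrt(2*s1*s2/(s1^2+s2^2)) * exp(-(m1-m2)^2/(4*(s1^2+s2^2))).
s1^2 = 1, s2^2 = 4, s1^2+s2^2 = 5.
sqrt(2*1*2/(5)) = 0.894427.
(m1-m2)^2 = (3)^2 = 9.
exp(-9/(4*5)) = exp(-0.45) = 0.637628.
H^2 = 1 - 0.894427*0.637628 = 0.4297

0.4297


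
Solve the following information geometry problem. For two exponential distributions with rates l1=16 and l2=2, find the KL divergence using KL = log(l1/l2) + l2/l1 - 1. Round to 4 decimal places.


KL divergence for exponential family:
KL = log(l1/l2) + l2/l1 - 1.
log(16/2) = 2.079442.
2/16 = 0.125.
KL = 2.079442 + 0.125 - 1 = 1.2044

1.2044


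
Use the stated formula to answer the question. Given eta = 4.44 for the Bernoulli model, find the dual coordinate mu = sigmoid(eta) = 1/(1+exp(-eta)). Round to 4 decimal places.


Dual coordinate (expectation parameter) for Bernoulli:
mu = 1/(1+exp(-eta)).
eta = 4.44.
exp(-eta) = exp(-4.44) = 0.011796.
mu = 1/(1+0.011796) = 0.9883

0.9883


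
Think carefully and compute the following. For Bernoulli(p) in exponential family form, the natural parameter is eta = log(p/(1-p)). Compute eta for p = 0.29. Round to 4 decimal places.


Natural parameter for Bernoulli: eta = log(p/(1-p)).
p = 0.29, 1-p = 0.71.
p/(1-p) = 0.408451.
eta = log(0.408451) = -0.8954

-0.8954


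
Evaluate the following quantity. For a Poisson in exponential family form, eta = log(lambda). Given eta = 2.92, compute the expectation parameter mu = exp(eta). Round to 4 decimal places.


Expectation parameter for Poisson exponential family:
mu = exp(eta).
eta = 2.92.
mu = exp(2.92) = 18.5413

18.5413


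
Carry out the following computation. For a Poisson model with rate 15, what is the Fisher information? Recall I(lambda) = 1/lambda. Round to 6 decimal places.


Fisher information for Poisson: I(lambda) = 1/lambda.
lambda = 15.
I(lambda) = 1/15 = 0.066667

0.066667


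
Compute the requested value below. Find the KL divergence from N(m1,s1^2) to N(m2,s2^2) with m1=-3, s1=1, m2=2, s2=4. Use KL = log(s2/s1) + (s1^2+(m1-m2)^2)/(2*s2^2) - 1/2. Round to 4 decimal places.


KL divergence between normal distributions:
KL = log(s2/s1) + (s1^2 + (m1-m2)^2)/(2*s2^2) - 1/2.
log(4/1) = 1.386294.
(1^2 + (-3-2)^2)/(2*4^2) = (1 + 25)/32 = 0.8125.
KL = 1.386294 + 0.8125 - 0.5 = 1.6988

1.6988


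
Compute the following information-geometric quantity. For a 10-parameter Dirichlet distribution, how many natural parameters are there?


Exponential family dimension calculation:
Dirichlet with 10 components has 10 natural parameters.

10


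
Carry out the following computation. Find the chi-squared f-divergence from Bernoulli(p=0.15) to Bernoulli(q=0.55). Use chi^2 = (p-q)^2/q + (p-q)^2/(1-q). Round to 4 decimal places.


Chi-squared divergence between Bernoulli distributions:
chi^2 = (p-q)^2/q + (p-q)^2/(1-q).
p = 0.15, q = 0.55, p-q = -0.4.
(p-q)^2 = 0.16.
term1 = 0.16/0.55 = 0.290909.
term2 = 0.16/0.45 = 0.355556.
chi^2 = 0.290909 + 0.355556 = 0.6465

0.6465


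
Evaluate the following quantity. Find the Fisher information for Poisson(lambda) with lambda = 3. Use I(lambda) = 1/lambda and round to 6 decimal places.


Fisher information for Poisson: I(lambda) = 1/lambda.
lambda = 3.
I(lambda) = 1/3 = 0.333333

0.333333


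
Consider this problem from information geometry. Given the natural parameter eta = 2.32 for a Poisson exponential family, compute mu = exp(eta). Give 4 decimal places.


Expectation parameter for Poisson exponential family:
mu = exp(eta).
eta = 2.32.
mu = exp(2.32) = 10.1757

10.1757


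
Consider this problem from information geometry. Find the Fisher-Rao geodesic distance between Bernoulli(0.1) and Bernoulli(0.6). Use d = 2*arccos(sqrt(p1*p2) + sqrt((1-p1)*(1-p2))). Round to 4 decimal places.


Geodesic distance on Bernoulli manifold:
d(p1,p2) = 2*arccos(sqrt(p1*p2) + sqrt((1-p1)*(1-p2))).
sqrt(p1*p2) = sqrt(0.1*0.6) = 0.244949.
sqrt((1-p1)*(1-p2)) = sqrt(0.9*0.4) = 0.6.
arg = 0.244949 + 0.6 = 0.844949.
d = 2*arccos(0.844949) = 1.1287

1.1287


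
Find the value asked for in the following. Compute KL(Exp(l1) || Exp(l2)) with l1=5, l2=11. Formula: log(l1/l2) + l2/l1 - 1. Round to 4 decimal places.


KL divergence for exponential family:
KL = log(l1/l2) + l2/l1 - 1.
log(5/11) = -0.788457.
11/5 = 2.2.
KL = -0.788457 + 2.2 - 1 = 0.4115

0.4115


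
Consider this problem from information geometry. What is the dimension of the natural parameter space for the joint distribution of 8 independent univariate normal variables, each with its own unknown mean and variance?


Exponential family dimension calculation:
Each univariate normal has two natural parameters (mu/sigma^2 and -1/(2 sigma^2)).
With 8 independent components, dim = 2 * 8 = 16.

16


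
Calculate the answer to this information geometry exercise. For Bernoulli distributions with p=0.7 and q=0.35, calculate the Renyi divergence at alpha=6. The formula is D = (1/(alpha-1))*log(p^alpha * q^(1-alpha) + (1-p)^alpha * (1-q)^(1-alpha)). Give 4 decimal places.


Renyi divergence of order alpha between Bernoulli distributions:
D = (1/(alpha-1))*log(p^alpha * q^(1-alpha) + (1-p)^alpha * (1-q)^(1-alpha)).
alpha = 6, p = 0.7, q = 0.35.
p^alpha * q^(1-alpha) = 0.7^6 * 0.35^-5 = 22.4.
(1-p)^alpha * (1-q)^(1-alpha) = 0.3^6 * 0.65^-5 = 0.006283.
sum = 22.4 + 0.006283 = 22.406283.
D = (1/5)*log(22.406283) = 0.6219

0.6219


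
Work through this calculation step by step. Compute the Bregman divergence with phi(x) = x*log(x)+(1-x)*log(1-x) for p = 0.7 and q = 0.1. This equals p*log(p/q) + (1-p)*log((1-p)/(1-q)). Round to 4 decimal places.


Bregman divergence with negative entropy generator:
D = p*log(p/q) + (1-p)*log((1-p)/(1-q)).
p = 0.7, q = 0.1.
p*log(p/q) = 0.7*log(0.7/0.1) = 1.362137.
(1-p)*log((1-p)/(1-q)) = 0.3*log(0.3/0.9) = -0.329584.
D = 1.362137 + -0.329584 = 1.0326

1.0326


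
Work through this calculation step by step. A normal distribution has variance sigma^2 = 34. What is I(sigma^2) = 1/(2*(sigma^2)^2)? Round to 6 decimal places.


Fisher information for variance: I(sigma^2) = 1/(2*sigma^4).
sigma^2 = 34, so sigma^4 = 1156.
I = 1/(2*1156) = 1/2312 = 0.000433

0.000433


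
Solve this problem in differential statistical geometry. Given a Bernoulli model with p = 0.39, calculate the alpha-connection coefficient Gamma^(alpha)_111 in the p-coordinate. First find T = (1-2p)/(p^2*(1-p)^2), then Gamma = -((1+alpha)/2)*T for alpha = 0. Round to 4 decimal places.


Skewness (Amari-Chentsov) tensor: T = (1-2p)/(p^2*(1-p)^2).
p = 0.39, 1-2p = 0.22, p^2 = 0.1521, (1-p)^2 = 0.3721.
T = 0.22/(0.1521 * 0.3721) = 3.887172.
In the p-coordinate, Gamma^(alpha) = Gamma^(0) - (alpha/2)*T with Gamma^(0) = (1/2)*g'(p) = -T/2,
so Gamma^(alpha) = -((1+alpha)/2)*T.
alpha = 0, -(1+alpha)/2 = -0.5.
Gamma = -0.5 * 3.887172 = -1.9436

-1.9436


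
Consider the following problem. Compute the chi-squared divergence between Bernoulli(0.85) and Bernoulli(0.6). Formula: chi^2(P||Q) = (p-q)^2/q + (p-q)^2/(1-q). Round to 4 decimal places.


Chi-squared divergence between Bernoulli distributions:
chi^2 = (p-q)^2/q + (p-q)^2/(1-q).
p = 0.85, q = 0.6, p-q = 0.25.
(p-q)^2 = 0.0625.
term1 = 0.0625/0.6 = 0.104167.
term2 = 0.0625/0.4 = 0.15625.
chi^2 = 0.104167 + 0.15625 = 0.2604

0.2604


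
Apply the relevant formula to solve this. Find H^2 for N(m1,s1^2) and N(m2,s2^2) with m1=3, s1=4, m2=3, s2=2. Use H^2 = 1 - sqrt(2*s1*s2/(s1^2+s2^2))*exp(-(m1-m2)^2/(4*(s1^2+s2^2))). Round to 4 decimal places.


Squared Hellinger distance for Gaussians:
H^2 = 1 - sqrt(2*s1*s2/(s1^2+s2^2)) * exp(-(m1-m2)^2/(4*(s1^2+s2^2))).
s1^2 = 16, s2^2 = 4, s1^2+s2^2 = 20.
sqrt(2*4*2/(20)) = 0.894427.
(m1-m2)^2 = (0)^2 = 0.
exp(-0/(4*20)) = exp(0.0) = 1.0.
H^2 = 1 - 0.894427*1.0 = 0.1056

0.1056


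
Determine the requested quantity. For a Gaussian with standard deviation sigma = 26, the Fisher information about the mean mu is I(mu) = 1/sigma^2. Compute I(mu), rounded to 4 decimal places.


The Fisher information for the mean of a normal distribution is I(mu) = 1/sigma^2.
sigma = 26, so sigma^2 = 676.
I(mu) = 1/676 = 0.0015

0.0015


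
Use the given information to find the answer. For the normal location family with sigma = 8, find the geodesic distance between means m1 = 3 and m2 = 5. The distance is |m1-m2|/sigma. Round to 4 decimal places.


On the fixed-variance normal subfamily, geodesic distance = |m1-m2|/sigma.
|3 - 5| = 2.
sigma = 8.
d = 2/8 = 0.2500

0.2500


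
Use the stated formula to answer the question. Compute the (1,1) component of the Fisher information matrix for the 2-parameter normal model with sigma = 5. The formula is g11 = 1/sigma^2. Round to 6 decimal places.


For the 2-parameter normal family, the Fisher metric has:
  g11 = 1/sigma^2, g22 = 2/sigma^2.
sigma = 5, sigma^2 = 25.
g11 = 0.040000

0.040000


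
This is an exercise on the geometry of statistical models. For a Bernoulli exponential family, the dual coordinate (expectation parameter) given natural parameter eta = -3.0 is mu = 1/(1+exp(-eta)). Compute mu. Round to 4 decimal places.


Dual coordinate (expectation parameter) for Bernoulli:
mu = 1/(1+exp(-eta)).
eta = -3.0.
exp(-eta) = exp(3.0) = 20.085537.
mu = 1/(1+20.085537) = 0.0474

0.0474


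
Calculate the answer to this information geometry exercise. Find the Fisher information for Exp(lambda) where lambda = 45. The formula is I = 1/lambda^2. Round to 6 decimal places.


Fisher information for exponential: I(lambda) = 1/lambda^2.
lambda = 45, lambda^2 = 2025.
I = 1/2025 = 0.000494

0.000494


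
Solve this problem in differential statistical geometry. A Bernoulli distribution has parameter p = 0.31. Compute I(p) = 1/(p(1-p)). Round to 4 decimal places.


For Bernoulli(p), Fisher information is I(p) = 1/(p*(1-p)).
p = 0.31, 1-p = 0.69.
p*(1-p) = 0.2139.
I(p) = 1/0.2139 = 4.6751

4.6751


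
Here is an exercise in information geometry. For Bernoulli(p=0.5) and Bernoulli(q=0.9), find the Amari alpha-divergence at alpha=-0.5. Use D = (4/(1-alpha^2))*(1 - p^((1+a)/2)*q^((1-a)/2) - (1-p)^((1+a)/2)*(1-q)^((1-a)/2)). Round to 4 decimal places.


Amari alpha-divergence:
D = (4/(1-alpha^2))*(1 - p^((1+a)/2)*q^((1-a)/2) - (1-p)^((1+a)/2)*(1-q)^((1-a)/2)).
alpha = -0.5, p = 0.5, q = 0.9.
e1 = (1+alpha)/2 = 0.25, e2 = (1-alpha)/2 = 0.75.
t1 = p^e1 * q^e2 = 0.5^0.25 * 0.9^0.75 = 0.777006.
t2 = (1-p)^e1 * (1-q)^e2 = 0.5^0.25 * 0.1^0.75 = 0.149535.
4/(1-alpha^2) = 5.333333.
D = 5.333333*(1 - 0.777006 - 0.149535) = 0.3918

0.3918


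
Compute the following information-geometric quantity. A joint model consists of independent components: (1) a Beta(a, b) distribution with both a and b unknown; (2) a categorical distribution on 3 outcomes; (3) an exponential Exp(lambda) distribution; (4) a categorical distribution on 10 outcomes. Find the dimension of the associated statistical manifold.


The dimension of a statistical manifold equals the number of free
(independent) real parameters of the model. For a product of independent
blocks the parameter counts add.
- Beta (a, b): 2.
- categorical on 3 outcomes (probabilities sum to 1): 3-1 = 2.
- exponential (lambda): 1.
- categorical on 10 outcomes (probabilities sum to 1): 10-1 = 9.
Total = 2 + 2 + 1 + 9 = 14.
Dimension = 14

14


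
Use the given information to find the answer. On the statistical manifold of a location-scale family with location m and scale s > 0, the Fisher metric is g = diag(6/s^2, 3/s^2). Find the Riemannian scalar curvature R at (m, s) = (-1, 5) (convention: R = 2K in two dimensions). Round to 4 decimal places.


The metric has the form g = (A dm^2 + B ds^2)/s^2 with A = 6, B = 3.
Substitute u = sqrt(A/B)*m: g = B*(du^2 + ds^2)/s^2, i.e. B times the
Poincare upper half-plane metric, which has constant Gaussian curvature -1.
Scaling a 2D metric by a constant c divides the Gaussian curvature by c,
so K = -1/B = -1/(3) = -0.3333 everywhere (the point (m, s) = (-1, 5) is irrelevant:
the curvature is constant).
Scalar curvature in dimension 2: R = 2K = -2/(3) = -0.6667.

-0.6667


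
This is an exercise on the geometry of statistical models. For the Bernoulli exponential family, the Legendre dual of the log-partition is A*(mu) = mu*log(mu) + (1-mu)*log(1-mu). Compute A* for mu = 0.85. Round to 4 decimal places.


Legendre transform for Bernoulli:
A*(mu) = mu*log(mu) + (1-mu)*log(1-mu).
mu = 0.85, 1-mu = 0.15.
mu*log(mu) = 0.85*log(0.85) = -0.138141.
(1-mu)*log(1-mu) = 0.15*log(0.15) = -0.284568.
A* = -0.138141 + -0.284568 = -0.4227

-0.4227


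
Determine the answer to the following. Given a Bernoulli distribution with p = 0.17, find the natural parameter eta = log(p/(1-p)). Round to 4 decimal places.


Natural parameter for Bernoulli: eta = log(p/(1-p)).
p = 0.17, 1-p = 0.83.
p/(1-p) = 0.204819.
eta = log(0.204819) = -1.5856

-1.5856


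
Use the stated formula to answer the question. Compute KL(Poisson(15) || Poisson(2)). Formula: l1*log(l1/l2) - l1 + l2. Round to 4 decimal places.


KL divergence for Poisson:
KL = l1*log(l1/l2) - l1 + l2.
l1 = 15, l2 = 2.
log(15/2) = 2.014903.
l1*log(l1/l2) = 15 * 2.014903 = 30.223545.
KL = 30.223545 - 15 + 2 = 17.2235

17.2235


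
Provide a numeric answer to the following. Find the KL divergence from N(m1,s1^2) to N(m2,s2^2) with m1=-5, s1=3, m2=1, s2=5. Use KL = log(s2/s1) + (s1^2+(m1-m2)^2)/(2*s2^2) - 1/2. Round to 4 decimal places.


KL divergence between normal distributions:
KL = log(s2/s1) + (s1^2 + (m1-m2)^2)/(2*s2^2) - 1/2.
log(5/3) = 0.510826.
(3^2 + (-5-1)^2)/(2*5^2) = (9 + 36)/50 = 0.9.
KL = 0.510826 + 0.9 - 0.5 = 0.9108

0.9108


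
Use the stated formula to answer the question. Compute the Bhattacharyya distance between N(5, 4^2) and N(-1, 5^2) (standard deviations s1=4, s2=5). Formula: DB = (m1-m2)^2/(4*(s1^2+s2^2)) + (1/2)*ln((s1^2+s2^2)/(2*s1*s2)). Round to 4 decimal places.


Bhattacharyya distance between two Gaussians:
DB = (m1-m2)^2/(4*(s1^2+s2^2)) + (1/2)*ln((s1^2+s2^2)/(2*s1*s2)).
(m1-m2)^2 = (6)^2 = 36.
s1^2+s2^2 = 16 + 25 = 41.
term1 = 36/164 = 0.219512.
term2 = 0.5*ln(41/40.0) = 0.012346.
DB = 0.219512 + 0.012346 = 0.2319

0.2319


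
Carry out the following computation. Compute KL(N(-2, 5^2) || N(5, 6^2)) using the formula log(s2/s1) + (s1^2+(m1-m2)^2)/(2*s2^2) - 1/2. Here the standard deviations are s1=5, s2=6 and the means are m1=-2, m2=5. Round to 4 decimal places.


KL divergence between normal distributions:
KL = log(s2/s1) + (s1^2 + (m1-m2)^2)/(2*s2^2) - 1/2.
log(6/5) = 0.182322.
(5^2 + (-2-5)^2)/(2*6^2) = (25 + 49)/72 = 1.027778.
KL = 0.182322 + 1.027778 - 0.5 = 0.7101

0.7101


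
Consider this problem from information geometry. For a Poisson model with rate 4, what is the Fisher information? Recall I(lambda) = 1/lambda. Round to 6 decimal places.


Fisher information for Poisson: I(lambda) = 1/lambda.
lambda = 4.
I(lambda) = 1/4 = 0.250000

0.250000


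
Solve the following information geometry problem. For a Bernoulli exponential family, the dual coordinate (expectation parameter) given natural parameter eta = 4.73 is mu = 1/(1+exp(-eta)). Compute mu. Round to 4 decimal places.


Dual coordinate (expectation parameter) for Bernoulli:
mu = 1/(1+exp(-eta)).
eta = 4.73.
exp(-eta) = exp(-4.73) = 0.008826.
mu = 1/(1+0.008826) = 0.9913

0.9913


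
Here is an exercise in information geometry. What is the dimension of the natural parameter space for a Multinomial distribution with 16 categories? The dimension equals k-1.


Exponential family dimension calculation:
For Multinomial with k=16 categories, dim = k-1 = 15.

15


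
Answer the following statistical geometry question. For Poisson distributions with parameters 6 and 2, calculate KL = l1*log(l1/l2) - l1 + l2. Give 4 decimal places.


KL divergence for Poisson:
KL = l1*log(l1/l2) - l1 + l2.
l1 = 6, l2 = 2.
log(6/2) = 1.098612.
l1*log(l1/l2) = 6 * 1.098612 = 6.591674.
KL = 6.591674 - 6 + 2 = 2.5917

2.5917


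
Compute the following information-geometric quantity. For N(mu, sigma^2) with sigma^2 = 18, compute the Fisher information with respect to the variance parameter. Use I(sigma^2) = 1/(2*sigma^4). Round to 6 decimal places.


Fisher information for variance: I(sigma^2) = 1/(2*sigma^4).
sigma^2 = 18, so sigma^4 = 324.
I = 1/(2*324) = 1/648 = 0.001543

0.001543


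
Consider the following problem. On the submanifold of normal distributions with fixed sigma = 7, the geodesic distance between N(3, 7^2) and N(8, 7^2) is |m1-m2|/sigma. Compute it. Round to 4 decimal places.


On the fixed-variance normal subfamily, geodesic distance = |m1-m2|/sigma.
|3 - 8| = 5.
sigma = 7.
d = 5/7 = 0.7143

0.7143


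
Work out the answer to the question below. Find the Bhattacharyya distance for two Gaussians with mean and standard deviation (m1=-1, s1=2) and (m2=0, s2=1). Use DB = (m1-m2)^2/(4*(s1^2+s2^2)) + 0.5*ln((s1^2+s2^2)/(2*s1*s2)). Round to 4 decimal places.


Bhattacharyya distance between two Gaussians:
DB = (m1-m2)^2/(4*(s1^2+s2^2)) + (1/2)*ln((s1^2+s2^2)/(2*s1*s2)).
(m1-m2)^2 = (-1)^2 = 1.
s1^2+s2^2 = 4 + 1 = 5.
term1 = 1/20 = 0.05.
term2 = 0.5*ln(5/4.0) = 0.111572.
DB = 0.05 + 0.111572 = 0.1616

0.1616


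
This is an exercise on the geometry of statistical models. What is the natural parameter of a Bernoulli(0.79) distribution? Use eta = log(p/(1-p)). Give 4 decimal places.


Natural parameter for Bernoulli: eta = log(p/(1-p)).
p = 0.79, 1-p = 0.21.
p/(1-p) = 3.761905.
eta = log(3.761905) = 1.3249

1.3249


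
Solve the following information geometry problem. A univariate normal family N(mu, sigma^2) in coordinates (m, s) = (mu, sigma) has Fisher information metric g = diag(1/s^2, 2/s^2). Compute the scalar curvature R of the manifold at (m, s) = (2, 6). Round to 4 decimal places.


The metric has the form g = (A dm^2 + B ds^2)/s^2 with A = 1, B = 2.
Substitute u = sqrt(A/B)*m: g = B*(du^2 + ds^2)/s^2, i.e. B times the
Poincare upper half-plane metric, which has constant Gaussian curvature -1.
Scaling a 2D metric by a constant c divides the Gaussian curvature by c,
so K = -1/B = -1/(2) = -0.5000 everywhere (the point (m, s) = (2, 6) is irrelevant:
the curvature is constant).
Scalar curvature in dimension 2: R = 2K = -2/(2) = -1.0000.

-1.0000


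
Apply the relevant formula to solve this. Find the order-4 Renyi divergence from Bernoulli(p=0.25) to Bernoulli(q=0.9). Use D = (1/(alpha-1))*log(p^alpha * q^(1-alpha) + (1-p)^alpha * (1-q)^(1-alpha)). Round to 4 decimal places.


Renyi divergence of order alpha between Bernoulli distributions:
D = (1/(alpha-1))*log(p^alpha * q^(1-alpha) + (1-p)^alpha * (1-q)^(1-alpha)).
alpha = 4, p = 0.25, q = 0.9.
p^alpha * q^(1-alpha) = 0.25^4 * 0.9^-3 = 0.005358.
(1-p)^alpha * (1-q)^(1-alpha) = 0.75^4 * 0.1^-3 = 316.40625.
sum = 0.005358 + 316.40625 = 316.411608.
D = (1/3)*log(316.411608) = 1.9190

1.9190


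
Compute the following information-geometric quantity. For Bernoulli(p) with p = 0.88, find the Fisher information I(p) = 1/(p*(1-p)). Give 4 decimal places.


For Bernoulli(p), Fisher information is I(p) = 1/(p*(1-p)).
p = 0.88, 1-p = 0.12.
p*(1-p) = 0.1056.
I(p) = 1/0.1056 = 9.4697

9.4697


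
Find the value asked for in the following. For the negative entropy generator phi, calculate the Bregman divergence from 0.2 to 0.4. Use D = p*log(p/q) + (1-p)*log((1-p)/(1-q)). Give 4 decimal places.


Bregman divergence with negative entropy generator:
D = p*log(p/q) + (1-p)*log((1-p)/(1-q)).
p = 0.2, q = 0.4.
p*log(p/q) = 0.2*log(0.2/0.4) = -0.138629.
(1-p)*log((1-p)/(1-q)) = 0.8*log(0.8/0.6) = 0.230146.
D = -0.138629 + 0.230146 = 0.0915

0.0915


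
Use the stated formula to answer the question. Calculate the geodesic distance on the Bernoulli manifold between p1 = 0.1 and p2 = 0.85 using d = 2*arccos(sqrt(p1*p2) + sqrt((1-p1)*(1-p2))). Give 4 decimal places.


Geodesic distance on Bernoulli manifold:
d(p1,p2) = 2*arccos(sqrt(p1*p2) + sqrt((1-p1)*(1-p2))).
sqrt(p1*p2) = sqrt(0.1*0.85) = 0.291548.
sqrt((1-p1)*(1-p2)) = sqrt(0.9*0.15) = 0.367423.
arg = 0.291548 + 0.367423 = 0.658971.
d = 2*arccos(0.658971) = 1.7027

1.7027


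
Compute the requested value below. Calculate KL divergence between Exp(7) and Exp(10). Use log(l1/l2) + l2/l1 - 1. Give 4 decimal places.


KL divergence for exponential family:
KL = log(l1/l2) + l2/l1 - 1.
log(7/10) = -0.356675.
10/7 = 1.428571.
KL = -0.356675 + 1.428571 - 1 = 0.0719

0.0719


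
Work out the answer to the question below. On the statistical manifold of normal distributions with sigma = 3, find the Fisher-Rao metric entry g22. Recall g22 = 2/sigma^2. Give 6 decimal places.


For the 2-parameter normal family, the Fisher metric has:
  g11 = 1/sigma^2, g22 = 2/sigma^2.
sigma = 3, sigma^2 = 9.
g22 = 0.222222

0.222222


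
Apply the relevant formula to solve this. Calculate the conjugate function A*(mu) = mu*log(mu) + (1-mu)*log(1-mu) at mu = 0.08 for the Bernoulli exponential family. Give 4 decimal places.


Legendre transform for Bernoulli:
A*(mu) = mu*log(mu) + (1-mu)*log(1-mu).
mu = 0.08, 1-mu = 0.92.
mu*log(mu) = 0.08*log(0.08) = -0.202058.
(1-mu)*log(1-mu) = 0.92*log(0.92) = -0.076711.
A* = -0.202058 + -0.076711 = -0.2788

-0.2788


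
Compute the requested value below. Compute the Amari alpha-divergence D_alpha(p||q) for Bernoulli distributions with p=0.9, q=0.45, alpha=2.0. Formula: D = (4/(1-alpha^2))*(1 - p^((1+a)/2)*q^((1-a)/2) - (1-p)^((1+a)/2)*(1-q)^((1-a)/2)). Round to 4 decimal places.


Amari alpha-divergence:
D = (4/(1-alpha^2))*(1 - p^((1+a)/2)*q^((1-a)/2) - (1-p)^((1+a)/2)*(1-q)^((1-a)/2)).
alpha = 2.0, p = 0.9, q = 0.45.
e1 = (1+alpha)/2 = 1.5, e2 = (1-alpha)/2 = -0.5.
t1 = p^e1 * q^e2 = 0.9^1.5 * 0.45^-0.5 = 1.272792.
t2 = (1-p)^e1 * (1-q)^e2 = 0.1^1.5 * 0.55^-0.5 = 0.04264.
4/(1-alpha^2) = -1.333333.
D = -1.333333*(1 - 1.272792 - 0.04264) = 0.4206

0.4206


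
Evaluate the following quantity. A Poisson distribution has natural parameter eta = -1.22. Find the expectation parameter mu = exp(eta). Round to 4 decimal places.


Expectation parameter for Poisson exponential family:
mu = exp(eta).
eta = -1.22.
mu = exp(-1.22) = 0.2952

0.2952


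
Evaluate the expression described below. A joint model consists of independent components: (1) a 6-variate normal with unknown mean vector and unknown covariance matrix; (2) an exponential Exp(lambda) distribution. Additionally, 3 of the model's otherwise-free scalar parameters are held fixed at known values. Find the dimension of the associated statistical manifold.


The dimension of a statistical manifold equals the number of free
(independent) real parameters of the model. For a product of independent
blocks the parameter counts add.
- 6-variate normal: 6 (mean) + 6*7/2 = 21 (symmetric covariance) = 27.
- exponential (lambda): 1.
Total = 27 + 1 = 28.
3 parameter(s) fixed at known values: 28 - 3 = 25.
Dimension = 25

25


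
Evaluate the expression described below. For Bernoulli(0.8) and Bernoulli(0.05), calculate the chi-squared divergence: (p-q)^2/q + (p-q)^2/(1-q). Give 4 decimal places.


Chi-squared divergence between Bernoulli distributions:
chi^2 = (p-q)^2/q + (p-q)^2/(1-q).
p = 0.8, q = 0.05, p-q = 0.75.
(p-q)^2 = 0.5625.
term1 = 0.5625/0.05 = 11.25.
term2 = 0.5625/0.95 = 0.592105.
chi^2 = 11.25 + 0.592105 = 11.8421

11.8421


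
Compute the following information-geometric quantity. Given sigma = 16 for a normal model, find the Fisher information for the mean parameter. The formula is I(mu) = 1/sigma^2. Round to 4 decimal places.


The Fisher information for the mean of a normal distribution is I(mu) = 1/sigma^2.
sigma = 16, so sigma^2 = 256.
I(mu) = 1/256 = 0.0039

0.0039


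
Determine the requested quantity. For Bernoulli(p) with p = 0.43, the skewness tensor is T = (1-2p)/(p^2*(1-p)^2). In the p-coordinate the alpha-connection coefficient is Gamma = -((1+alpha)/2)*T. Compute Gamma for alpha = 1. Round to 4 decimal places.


Skewness (Amari-Chentsov) tensor: T = (1-2p)/(p^2*(1-p)^2).
p = 0.43, 1-2p = 0.14, p^2 = 0.1849, (1-p)^2 = 0.3249.
T = 0.14/(0.1849 * 0.3249) = 2.330459.
In the p-coordinate, Gamma^(alpha) = Gamma^(0) - (alpha/2)*T with Gamma^(0) = (1/2)*g'(p) = -T/2,
so Gamma^(alpha) = -((1+alpha)/2)*T.
alpha = 1, -(1+alpha)/2 = -1.0.
Gamma = -1.0 * 2.330459 = -2.3305

-2.3305


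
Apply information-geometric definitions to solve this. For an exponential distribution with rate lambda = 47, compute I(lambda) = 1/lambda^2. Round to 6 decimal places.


Fisher information for exponential: I(lambda) = 1/lambda^2.
lambda = 47, lambda^2 = 2209.
I = 1/2209 = 0.000453

0.000453


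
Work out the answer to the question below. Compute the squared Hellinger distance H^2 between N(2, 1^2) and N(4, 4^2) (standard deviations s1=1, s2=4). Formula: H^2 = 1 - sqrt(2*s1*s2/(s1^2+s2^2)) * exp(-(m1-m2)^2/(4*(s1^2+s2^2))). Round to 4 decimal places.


Squared Hellinger distance for Gaussians:
H^2 = 1 - sqrt(2*s1*s2/(s1^2+s2^2)) * exp(-(m1-m2)^2/(4*(s1^2+s2^2))).
s1^2 = 1, s2^2 = 16, s1^2+s2^2 = 17.
sqrt(2*1*4/(17)) = 0.685994.
(m1-m2)^2 = (-2)^2 = 4.
exp(-4/(4*17)) = exp(-0.058824) = 0.942873.
H^2 = 1 - 0.685994*0.942873 = 0.3532

0.3532


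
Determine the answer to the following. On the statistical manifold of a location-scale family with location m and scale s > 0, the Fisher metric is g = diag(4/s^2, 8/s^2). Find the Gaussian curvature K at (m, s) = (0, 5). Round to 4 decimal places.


The metric has the form g = (A dm^2 + B ds^2)/s^2 with A = 4, B = 8.
Substitute u = sqrt(A/B)*m: g = B*(du^2 + ds^2)/s^2, i.e. B times the
Poincare upper half-plane metric, which has constant Gaussian curvature -1.
Scaling a 2D metric by a constant c divides the Gaussian curvature by c,
so K = -1/B = -1/(8) = -0.1250 everywhere (the point (m, s) = (0, 5) is irrelevant:
the curvature is constant).
The requested Gaussian curvature is K = -0.1250.

-0.1250


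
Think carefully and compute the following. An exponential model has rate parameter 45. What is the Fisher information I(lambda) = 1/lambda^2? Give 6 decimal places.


Fisher information for exponential: I(lambda) = 1/lambda^2.
lambda = 45, lambda^2 = 2025.
I = 1/2025 = 0.000494

0.000494


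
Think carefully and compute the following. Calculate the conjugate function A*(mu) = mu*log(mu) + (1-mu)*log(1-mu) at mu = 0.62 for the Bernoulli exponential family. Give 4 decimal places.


Legendre transform for Bernoulli:
A*(mu) = mu*log(mu) + (1-mu)*log(1-mu).
mu = 0.62, 1-mu = 0.38.
mu*log(mu) = 0.62*log(0.62) = -0.296382.
(1-mu)*log(1-mu) = 0.38*log(0.38) = -0.367682.
A* = -0.296382 + -0.367682 = -0.6641

-0.6641


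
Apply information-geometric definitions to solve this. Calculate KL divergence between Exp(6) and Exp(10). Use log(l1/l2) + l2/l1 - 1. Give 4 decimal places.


KL divergence for exponential family:
KL = log(l1/l2) + l2/l1 - 1.
log(6/10) = -0.510826.
10/6 = 1.666667.
KL = -0.510826 + 1.666667 - 1 = 0.1558

0.1558


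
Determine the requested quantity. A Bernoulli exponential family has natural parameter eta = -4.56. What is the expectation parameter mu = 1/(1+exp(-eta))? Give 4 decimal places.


Dual coordinate (expectation parameter) for Bernoulli:
mu = 1/(1+exp(-eta)).
eta = -4.56.
exp(-eta) = exp(4.56) = 95.58348.
mu = 1/(1+95.58348) = 0.0104

0.0104


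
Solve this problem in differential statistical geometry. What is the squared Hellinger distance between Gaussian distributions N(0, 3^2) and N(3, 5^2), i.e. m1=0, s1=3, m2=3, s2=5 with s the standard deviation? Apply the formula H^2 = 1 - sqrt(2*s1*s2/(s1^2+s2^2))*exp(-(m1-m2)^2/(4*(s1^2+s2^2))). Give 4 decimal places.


Squared Hellinger distance for Gaussians:
H^2 = 1 - sqrt(2*s1*s2/(s1^2+s2^2)) * exp(-(m1-m2)^2/(4*(s1^2+s2^2))).
s1^2 = 9, s2^2 = 25, s1^2+s2^2 = 34.
sqrt(2*3*5/(34)) = 0.939336.
(m1-m2)^2 = (-3)^2 = 9.
exp(-9/(4*34)) = exp(-0.066176) = 0.935966.
H^2 = 1 - 0.939336*0.935966 = 0.1208

0.1208


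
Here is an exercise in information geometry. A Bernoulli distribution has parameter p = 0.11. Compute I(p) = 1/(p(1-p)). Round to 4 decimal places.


For Bernoulli(p), Fisher information is I(p) = 1/(p*(1-p)).
p = 0.11, 1-p = 0.89.
p*(1-p) = 0.0979.
I(p) = 1/0.0979 = 10.2145

10.2145


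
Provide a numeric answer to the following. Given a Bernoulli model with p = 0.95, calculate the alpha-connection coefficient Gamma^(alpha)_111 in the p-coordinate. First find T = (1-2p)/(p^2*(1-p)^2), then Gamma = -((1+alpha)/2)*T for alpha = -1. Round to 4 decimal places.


Skewness (Amari-Chentsov) tensor: T = (1-2p)/(p^2*(1-p)^2).
p = 0.95, 1-2p = -0.9, p^2 = 0.9025, (1-p)^2 = 0.0025.
T = -0.9/(0.9025 * 0.0025) = -398.891967.
In the p-coordinate, Gamma^(alpha) = Gamma^(0) - (alpha/2)*T with Gamma^(0) = (1/2)*g'(p) = -T/2,
so Gamma^(alpha) = -((1+alpha)/2)*T.
alpha = -1, -(1+alpha)/2 = 0.0.
Gamma = 0.0 * -398.891967 = 0.0000

0.0000


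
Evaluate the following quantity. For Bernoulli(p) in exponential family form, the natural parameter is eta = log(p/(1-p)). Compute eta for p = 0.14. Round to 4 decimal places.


Natural parameter for Bernoulli: eta = log(p/(1-p)).
p = 0.14, 1-p = 0.86.
p/(1-p) = 0.162791.
eta = log(0.162791) = -1.8153

-1.8153


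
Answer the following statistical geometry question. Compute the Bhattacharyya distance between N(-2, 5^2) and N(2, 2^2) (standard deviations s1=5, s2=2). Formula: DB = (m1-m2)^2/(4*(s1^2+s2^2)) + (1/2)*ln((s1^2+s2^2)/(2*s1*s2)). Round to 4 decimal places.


Bhattacharyya distance between two Gaussians:
DB = (m1-m2)^2/(4*(s1^2+s2^2)) + (1/2)*ln((s1^2+s2^2)/(2*s1*s2)).
(m1-m2)^2 = (-4)^2 = 16.
s1^2+s2^2 = 25 + 4 = 29.
term1 = 16/116 = 0.137931.
term2 = 0.5*ln(29/20.0) = 0.185782.
DB = 0.137931 + 0.185782 = 0.3237

0.3237


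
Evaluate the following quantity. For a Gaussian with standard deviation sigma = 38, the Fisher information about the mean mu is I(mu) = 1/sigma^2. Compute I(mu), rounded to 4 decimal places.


The Fisher information for the mean of a normal distribution is I(mu) = 1/sigma^2.
sigma = 38, so sigma^2 = 1444.
I(mu) = 1/1444 = 0.0007

0.0007


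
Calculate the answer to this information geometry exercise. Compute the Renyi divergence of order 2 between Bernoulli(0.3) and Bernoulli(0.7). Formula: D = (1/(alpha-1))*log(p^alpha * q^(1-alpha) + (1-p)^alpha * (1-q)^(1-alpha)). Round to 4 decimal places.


Renyi divergence of order alpha between Bernoulli distributions:
D = (1/(alpha-1))*log(p^alpha * q^(1-alpha) + (1-p)^alpha * (1-q)^(1-alpha)).
alpha = 2, p = 0.3, q = 0.7.
p^alpha * q^(1-alpha) = 0.3^2 * 0.7^-1 = 0.128571.
(1-p)^alpha * (1-q)^(1-alpha) = 0.7^2 * 0.3^-1 = 1.633333.
sum = 0.128571 + 1.633333 = 1.761905.
D = (1/1)*log(1.761905) = 0.5664

0.5664


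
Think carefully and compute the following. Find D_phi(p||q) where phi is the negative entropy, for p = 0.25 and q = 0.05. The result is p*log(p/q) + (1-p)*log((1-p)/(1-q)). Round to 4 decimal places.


Bregman divergence with negative entropy generator:
D = p*log(p/q) + (1-p)*log((1-p)/(1-q)).
p = 0.25, q = 0.05.
p*log(p/q) = 0.25*log(0.25/0.05) = 0.402359.
(1-p)*log((1-p)/(1-q)) = 0.75*log(0.75/0.95) = -0.177292.
D = 0.402359 + -0.177292 = 0.2251

0.2251


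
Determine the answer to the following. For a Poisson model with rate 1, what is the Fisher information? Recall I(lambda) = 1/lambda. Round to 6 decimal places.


Fisher information for Poisson: I(lambda) = 1/lambda.
lambda = 1.
I(lambda) = 1/1 = 1.000000

1.000000


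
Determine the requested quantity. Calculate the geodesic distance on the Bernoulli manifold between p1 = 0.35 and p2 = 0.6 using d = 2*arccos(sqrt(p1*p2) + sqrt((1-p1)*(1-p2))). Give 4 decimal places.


Geodesic distance on Bernoulli manifold:
d(p1,p2) = 2*arccos(sqrt(p1*p2) + sqrt((1-p1)*(1-p2))).
sqrt(p1*p2) = sqrt(0.35*0.6) = 0.458258.
sqrt((1-p1)*(1-p2)) = sqrt(0.65*0.4) = 0.509902.
arg = 0.458258 + 0.509902 = 0.96816.
d = 2*arccos(0.96816) = 0.5061

0.5061


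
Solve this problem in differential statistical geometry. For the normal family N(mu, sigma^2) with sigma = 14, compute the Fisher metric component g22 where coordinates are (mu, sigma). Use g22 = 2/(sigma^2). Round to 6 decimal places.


For the 2-parameter normal family, the Fisher metric has:
  g11 = 1/sigma^2, g22 = 2/sigma^2.
sigma = 14, sigma^2 = 196.
g22 = 0.010204

0.010204


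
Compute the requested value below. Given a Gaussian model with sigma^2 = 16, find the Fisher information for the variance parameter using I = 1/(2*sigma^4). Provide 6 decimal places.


Fisher information for variance: I(sigma^2) = 1/(2*sigma^4).
sigma^2 = 16, so sigma^4 = 256.
I = 1/(2*256) = 1/512 = 0.001953

0.001953


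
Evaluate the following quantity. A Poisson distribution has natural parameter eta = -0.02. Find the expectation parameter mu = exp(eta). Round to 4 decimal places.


Expectation parameter for Poisson exponential family:
mu = exp(eta).
eta = -0.02.
mu = exp(-0.02) = 0.9802

0.9802


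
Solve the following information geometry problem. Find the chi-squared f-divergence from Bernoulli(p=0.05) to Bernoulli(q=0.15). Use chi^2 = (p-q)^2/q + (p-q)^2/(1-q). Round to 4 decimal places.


Chi-squared divergence between Bernoulli distributions:
chi^2 = (p-q)^2/q + (p-q)^2/(1-q).
p = 0.05, q = 0.15, p-q = -0.1.
(p-q)^2 = 0.01.
term1 = 0.01/0.15 = 0.066667.
term2 = 0.01/0.85 = 0.011765.
chi^2 = 0.066667 + 0.011765 = 0.0784

0.0784
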